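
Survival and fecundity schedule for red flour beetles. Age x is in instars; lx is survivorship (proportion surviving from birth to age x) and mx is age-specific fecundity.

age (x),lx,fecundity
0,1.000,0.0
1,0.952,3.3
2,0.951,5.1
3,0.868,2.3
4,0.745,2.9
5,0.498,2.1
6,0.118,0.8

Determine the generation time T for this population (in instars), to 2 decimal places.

lx·mx: 0, 3.1416, 4.8501, 1.9964, 2.1605, 1.0458, 0.0944 → R0 = 13.2888
x·lx·mx: 0, 3.1416, 9.7002, 5.9892, 8.642, 5.229, 0.5664 → Σ = 33.2684
T = 33.2684 / 13.2888 = 2.503492… → 2.50

2.50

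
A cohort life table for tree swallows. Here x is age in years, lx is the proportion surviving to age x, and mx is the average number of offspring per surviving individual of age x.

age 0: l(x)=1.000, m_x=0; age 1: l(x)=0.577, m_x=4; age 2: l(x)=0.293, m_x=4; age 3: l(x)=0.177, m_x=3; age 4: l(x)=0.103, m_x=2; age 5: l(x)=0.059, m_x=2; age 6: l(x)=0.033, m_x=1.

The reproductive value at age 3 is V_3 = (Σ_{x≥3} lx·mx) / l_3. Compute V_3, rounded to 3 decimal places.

5.017

lx·mx for x ≥ 3: 0.531, 0.206, 0.118, 0.033 → sum = 0.888
V_3 = 0.888 / l_3 = 0.888 / 0.177 = 5.016949… → 5.017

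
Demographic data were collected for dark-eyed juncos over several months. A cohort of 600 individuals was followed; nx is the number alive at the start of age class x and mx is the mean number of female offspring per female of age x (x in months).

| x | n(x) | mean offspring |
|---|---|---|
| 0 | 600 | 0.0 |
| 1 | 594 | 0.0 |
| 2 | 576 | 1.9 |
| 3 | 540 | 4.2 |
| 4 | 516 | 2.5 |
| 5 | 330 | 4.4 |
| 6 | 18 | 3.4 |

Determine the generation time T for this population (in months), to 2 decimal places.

3.53

lx = nx/n0 = nx/600: 1, 0.99, 0.96, 0.9, 0.86, 0.55, 0.03
lx·mx: 0, 0, 1.824, 3.78, 2.15, 2.42, 0.102 → R0 = 10.276
x·lx·mx: 0, 0, 3.648, 11.34, 8.6, 12.1, 0.612 → Σ = 36.3
T = 36.3 / 10.276 = 3.532503… → 3.53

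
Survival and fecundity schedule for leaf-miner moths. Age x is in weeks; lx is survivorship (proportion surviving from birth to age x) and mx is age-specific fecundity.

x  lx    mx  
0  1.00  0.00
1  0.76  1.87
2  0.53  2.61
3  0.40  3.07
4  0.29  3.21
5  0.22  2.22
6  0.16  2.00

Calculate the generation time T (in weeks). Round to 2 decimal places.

lx·mx: 0, 1.4212, 1.3833, 1.228, 0.9309, 0.4884, 0.32 → R0 = 5.7718
x·lx·mx: 0, 1.4212, 2.7666, 3.684, 3.7236, 2.442, 1.92 → Σ = 15.9574
T = 15.9574 / 5.7718 = 2.764718… → 2.76

2.76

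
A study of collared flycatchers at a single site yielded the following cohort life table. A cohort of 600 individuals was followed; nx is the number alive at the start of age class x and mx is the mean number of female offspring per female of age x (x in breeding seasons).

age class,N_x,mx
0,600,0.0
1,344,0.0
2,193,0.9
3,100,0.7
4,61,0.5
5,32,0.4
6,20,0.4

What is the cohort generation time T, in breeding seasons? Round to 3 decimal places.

2.683

lx = nx/n0 = nx/600: 1, 0.57333…, 0.32167…, 0.16667…, 0.10167…, 0.05333…, 0.03333…
lx·mx: 0, 0, 0.2895…, 0.116667…, 0.050833…, 0.021333…, 0.013333… → R0 = 0.491667…
x·lx·mx: 0, 0, 0.579…, 0.35…, 0.203333…, 0.106667…, 0.08… → Σ = 1.319…
T = 1.319… / 0.491667… = 2.682712… → 2.683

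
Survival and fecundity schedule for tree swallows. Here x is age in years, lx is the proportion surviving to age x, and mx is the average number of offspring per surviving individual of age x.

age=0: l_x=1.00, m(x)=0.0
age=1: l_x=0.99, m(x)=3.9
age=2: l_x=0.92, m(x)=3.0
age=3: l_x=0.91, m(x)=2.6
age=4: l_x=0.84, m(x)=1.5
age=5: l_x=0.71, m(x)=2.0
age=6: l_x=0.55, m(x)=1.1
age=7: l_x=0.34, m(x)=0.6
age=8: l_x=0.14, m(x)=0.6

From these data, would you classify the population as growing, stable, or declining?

growing

R0 = Σ lx·mx = 0 + 3.861 + 2.76 + 2.366 + 1.26 + 1.42 + 0.605 + 0.204 + 0.084 = 12.56
R0 > 1, so the population is growing.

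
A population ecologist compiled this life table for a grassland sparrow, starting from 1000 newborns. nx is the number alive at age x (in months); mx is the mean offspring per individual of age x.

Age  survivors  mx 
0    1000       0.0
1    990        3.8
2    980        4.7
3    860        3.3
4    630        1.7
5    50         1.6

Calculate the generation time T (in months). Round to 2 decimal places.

2.12

lx = nx/n0 = nx/1000: 1, 0.99, 0.98, 0.86, 0.63, 0.05
lx·mx: 0, 3.762, 4.606, 2.838, 1.071, 0.08 → R0 = 12.357
x·lx·mx: 0, 3.762, 9.212, 8.514, 4.284, 0.4 → Σ = 26.172
T = 26.172 / 12.357 = 2.11799… → 2.12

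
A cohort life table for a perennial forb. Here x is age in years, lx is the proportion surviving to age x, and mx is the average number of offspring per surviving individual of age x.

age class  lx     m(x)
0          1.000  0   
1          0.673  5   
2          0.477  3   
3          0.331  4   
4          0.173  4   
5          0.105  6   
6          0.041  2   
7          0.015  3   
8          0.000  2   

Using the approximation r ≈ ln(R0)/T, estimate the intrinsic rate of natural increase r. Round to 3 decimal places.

0.905

R0 = Σ lx·mx = 0 + 3.365 + 1.431 + 1.324 + 0.692 + 0.63 + 0.082 + 0.045 + 0 = 7.569
Σ x·lx·mx = 16.924; T = 16.924/7.569 = 2.23596…
r ≈ ln(R0)/T = ln(7.569)/2.23596… = 0.90523… → 0.905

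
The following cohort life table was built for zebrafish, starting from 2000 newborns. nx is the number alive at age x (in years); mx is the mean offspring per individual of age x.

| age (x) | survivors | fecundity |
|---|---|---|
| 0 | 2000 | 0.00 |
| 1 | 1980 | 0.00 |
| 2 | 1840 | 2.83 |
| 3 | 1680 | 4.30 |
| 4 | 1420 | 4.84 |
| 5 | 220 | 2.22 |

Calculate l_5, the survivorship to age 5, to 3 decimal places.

0.110

l_5 = n_5/n_0 = 220/2000 = 0.11 → 0.110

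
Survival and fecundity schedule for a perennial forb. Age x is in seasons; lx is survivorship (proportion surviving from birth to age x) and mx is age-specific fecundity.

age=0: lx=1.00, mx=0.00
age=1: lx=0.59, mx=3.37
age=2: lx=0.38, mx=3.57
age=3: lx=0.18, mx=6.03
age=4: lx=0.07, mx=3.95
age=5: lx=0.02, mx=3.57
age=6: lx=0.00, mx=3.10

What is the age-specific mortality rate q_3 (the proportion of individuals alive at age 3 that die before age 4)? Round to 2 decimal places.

q_3 = (l_3 − l_4) / l_3 = (0.18 − 0.07) / 0.18
     = 0.11 / 0.18 = 0.611111… → 0.61

0.61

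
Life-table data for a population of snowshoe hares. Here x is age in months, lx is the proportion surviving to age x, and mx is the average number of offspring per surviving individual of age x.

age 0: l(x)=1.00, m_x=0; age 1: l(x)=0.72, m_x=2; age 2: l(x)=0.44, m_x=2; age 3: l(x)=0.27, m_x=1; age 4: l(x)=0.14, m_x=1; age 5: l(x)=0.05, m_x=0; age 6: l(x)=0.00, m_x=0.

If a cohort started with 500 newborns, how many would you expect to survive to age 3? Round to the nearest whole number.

135

Expected survivors = N0 · l_3 = 500 × 0.27 = 135 → 135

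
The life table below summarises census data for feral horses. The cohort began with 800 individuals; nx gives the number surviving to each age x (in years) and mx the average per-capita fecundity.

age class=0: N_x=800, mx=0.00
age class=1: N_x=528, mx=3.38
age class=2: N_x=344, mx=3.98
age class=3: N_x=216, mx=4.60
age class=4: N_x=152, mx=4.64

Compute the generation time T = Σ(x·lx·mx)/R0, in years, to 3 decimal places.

lx = nx/n0 = nx/800: 1, 0.66, 0.43, 0.27, 0.19
lx·mx: 0, 2.2308, 1.7114, 1.242, 0.8816 → R0 = 6.0658
x·lx·mx: 0, 2.2308, 3.4228, 3.726, 3.5264 → Σ = 12.906
T = 12.906 / 6.0658 = 2.127667… → 2.128

2.128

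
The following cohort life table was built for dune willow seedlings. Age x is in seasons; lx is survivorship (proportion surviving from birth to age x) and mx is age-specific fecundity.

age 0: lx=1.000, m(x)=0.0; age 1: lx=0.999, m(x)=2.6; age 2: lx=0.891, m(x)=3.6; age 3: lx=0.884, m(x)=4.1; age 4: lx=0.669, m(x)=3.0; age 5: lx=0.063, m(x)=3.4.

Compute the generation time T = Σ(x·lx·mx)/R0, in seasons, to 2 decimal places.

lx·mx: 0, 2.5974, 3.2076, 3.6244, 2.007, 0.2142 → R0 = 11.6506
x·lx·mx: 0, 2.5974, 6.4152, 10.8732, 8.028, 1.071 → Σ = 28.9848
T = 28.9848 / 11.6506 = 2.487838… → 2.49

2.49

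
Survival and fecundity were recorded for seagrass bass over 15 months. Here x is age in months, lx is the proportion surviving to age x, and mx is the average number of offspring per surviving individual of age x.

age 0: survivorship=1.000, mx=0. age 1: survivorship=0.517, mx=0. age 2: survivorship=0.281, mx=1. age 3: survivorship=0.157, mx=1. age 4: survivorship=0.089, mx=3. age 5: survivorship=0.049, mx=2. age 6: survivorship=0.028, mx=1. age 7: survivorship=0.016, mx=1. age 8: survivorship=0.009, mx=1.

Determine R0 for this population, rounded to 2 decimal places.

0.86

lx·mx by age: 0, 0, 0.281, 0.157, 0.267, 0.098, 0.028, 0.016, 0.009
R0 = Σ lx·mx = 0.856 → 0.86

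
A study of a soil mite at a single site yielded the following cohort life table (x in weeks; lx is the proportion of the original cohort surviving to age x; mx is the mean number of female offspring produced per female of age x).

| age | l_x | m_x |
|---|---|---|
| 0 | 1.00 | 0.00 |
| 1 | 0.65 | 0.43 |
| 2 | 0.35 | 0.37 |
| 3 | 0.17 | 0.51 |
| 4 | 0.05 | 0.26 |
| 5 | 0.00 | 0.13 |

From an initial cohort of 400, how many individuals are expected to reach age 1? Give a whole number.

Expected survivors = N0 · l_1 = 400 × 0.65 = 260 → 260

260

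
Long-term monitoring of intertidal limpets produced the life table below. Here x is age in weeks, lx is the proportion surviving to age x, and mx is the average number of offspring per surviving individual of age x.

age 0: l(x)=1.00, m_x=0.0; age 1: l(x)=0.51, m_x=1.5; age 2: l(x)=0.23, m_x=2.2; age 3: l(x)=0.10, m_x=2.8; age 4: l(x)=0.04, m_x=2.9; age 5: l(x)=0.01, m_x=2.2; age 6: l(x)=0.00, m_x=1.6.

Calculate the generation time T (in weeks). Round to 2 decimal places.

lx·mx: 0, 0.765, 0.506, 0.28, 0.116, 0.022, 0 → R0 = 1.689
x·lx·mx: 0, 0.765, 1.012, 0.84, 0.464, 0.11, 0 → Σ = 3.191
T = 3.191 / 1.689 = 1.889284… → 1.89

1.89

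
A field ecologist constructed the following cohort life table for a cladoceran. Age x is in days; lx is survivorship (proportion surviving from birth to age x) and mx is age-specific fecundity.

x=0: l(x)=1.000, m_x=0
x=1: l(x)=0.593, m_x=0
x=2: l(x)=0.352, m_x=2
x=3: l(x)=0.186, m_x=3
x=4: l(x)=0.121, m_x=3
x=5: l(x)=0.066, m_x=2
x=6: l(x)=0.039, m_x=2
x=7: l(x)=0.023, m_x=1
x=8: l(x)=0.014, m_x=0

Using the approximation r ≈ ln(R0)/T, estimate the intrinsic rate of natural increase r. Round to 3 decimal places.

R0 = Σ lx·mx = 0 + 0 + 0.704 + 0.558 + 0.363 + 0.132 + 0.078 + 0.023 + 0 = 1.858
Σ x·lx·mx = 5.823; T = 5.823/1.858 = 3.13402…
r ≈ ln(R0)/T = ln(1.858)/3.13402… = 0.19767… → 0.198

0.198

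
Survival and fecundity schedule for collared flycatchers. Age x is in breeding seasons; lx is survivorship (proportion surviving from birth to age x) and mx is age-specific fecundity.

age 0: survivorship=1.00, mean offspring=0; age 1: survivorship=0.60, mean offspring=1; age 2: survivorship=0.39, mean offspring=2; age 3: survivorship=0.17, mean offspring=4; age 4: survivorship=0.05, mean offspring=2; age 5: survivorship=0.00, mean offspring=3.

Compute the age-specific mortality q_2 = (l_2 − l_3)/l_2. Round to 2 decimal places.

q_2 = (l_2 − l_3) / l_2 = (0.39 − 0.17) / 0.39
     = 0.22 / 0.39 = 0.564103… → 0.56

0.56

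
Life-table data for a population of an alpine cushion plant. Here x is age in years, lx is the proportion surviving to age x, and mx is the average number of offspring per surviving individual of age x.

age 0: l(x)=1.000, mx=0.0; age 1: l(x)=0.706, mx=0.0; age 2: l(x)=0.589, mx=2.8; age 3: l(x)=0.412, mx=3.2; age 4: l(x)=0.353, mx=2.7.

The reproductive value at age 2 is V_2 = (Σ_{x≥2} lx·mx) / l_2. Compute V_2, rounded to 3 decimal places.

6.657

lx·mx for x ≥ 2: 1.6492, 1.3184, 0.9531 → sum = 3.9207
V_2 = 3.9207 / l_2 = 3.9207 / 0.589 = 6.656537… → 6.657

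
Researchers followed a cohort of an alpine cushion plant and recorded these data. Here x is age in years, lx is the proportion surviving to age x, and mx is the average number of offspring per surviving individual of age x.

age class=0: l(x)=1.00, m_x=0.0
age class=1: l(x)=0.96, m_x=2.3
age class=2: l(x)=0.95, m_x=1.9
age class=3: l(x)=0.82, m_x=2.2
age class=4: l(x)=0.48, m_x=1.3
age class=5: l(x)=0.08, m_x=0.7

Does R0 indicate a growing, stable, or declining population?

growing

R0 = Σ lx·mx = 0 + 2.208 + 1.805 + 1.804 + 0.624 + 0.056 = 6.497
R0 > 1, so the population is growing.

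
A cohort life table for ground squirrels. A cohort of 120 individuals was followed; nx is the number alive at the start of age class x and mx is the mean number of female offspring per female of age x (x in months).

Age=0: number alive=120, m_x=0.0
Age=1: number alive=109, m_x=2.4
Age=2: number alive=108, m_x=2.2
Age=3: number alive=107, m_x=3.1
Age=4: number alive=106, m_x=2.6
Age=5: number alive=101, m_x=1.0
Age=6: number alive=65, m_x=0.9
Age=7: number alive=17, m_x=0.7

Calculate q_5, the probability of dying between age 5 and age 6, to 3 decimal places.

0.356

lx = nx/n0 = nx/120: 1, 0.90833…, 0.9, 0.89167…, 0.88333…, 0.84167…, 0.54167…, 0.14167…
q_5 = (l_5 − l_6) / l_5 = (0.841667… − 0.541667…) / 0.841667…
     = 0.3… / 0.841667… = 0.356436… → 0.356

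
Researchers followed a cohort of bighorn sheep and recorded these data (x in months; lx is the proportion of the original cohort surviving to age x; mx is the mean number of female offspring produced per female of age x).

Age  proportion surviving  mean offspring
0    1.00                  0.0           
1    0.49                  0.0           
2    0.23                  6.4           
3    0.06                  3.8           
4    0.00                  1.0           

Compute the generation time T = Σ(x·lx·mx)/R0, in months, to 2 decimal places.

lx·mx: 0, 0, 1.472, 0.228, 0 → R0 = 1.7
x·lx·mx: 0, 0, 2.944, 0.684, 0 → Σ = 3.628
T = 3.628 / 1.7 = 2.134118… → 2.13

2.13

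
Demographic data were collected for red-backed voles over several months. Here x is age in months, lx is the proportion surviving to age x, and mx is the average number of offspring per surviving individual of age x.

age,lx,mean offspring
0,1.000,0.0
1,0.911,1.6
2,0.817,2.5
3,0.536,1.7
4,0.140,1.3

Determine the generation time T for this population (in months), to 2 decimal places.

lx·mx: 0, 1.4576, 2.0425, 0.9112, 0.182 → R0 = 4.5933
x·lx·mx: 0, 1.4576, 4.085, 2.7336, 0.728 → Σ = 9.0042
T = 9.0042 / 4.5933 = 1.96029… → 1.96

1.96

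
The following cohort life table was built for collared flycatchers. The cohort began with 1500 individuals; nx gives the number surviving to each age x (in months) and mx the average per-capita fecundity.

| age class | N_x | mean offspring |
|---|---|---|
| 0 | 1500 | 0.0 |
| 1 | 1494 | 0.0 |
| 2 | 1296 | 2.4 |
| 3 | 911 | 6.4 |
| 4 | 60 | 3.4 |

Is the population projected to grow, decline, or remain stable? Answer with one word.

lx = nx/n0 = nx/1500: 1, 0.996, 0.864, 0.60733…, 0.04
R0 = Σ lx·mx = 0 + 0 + 2.0736 + 3.886933… + 0.136 = 6.096533…
R0 > 1, so the population is growing.

growing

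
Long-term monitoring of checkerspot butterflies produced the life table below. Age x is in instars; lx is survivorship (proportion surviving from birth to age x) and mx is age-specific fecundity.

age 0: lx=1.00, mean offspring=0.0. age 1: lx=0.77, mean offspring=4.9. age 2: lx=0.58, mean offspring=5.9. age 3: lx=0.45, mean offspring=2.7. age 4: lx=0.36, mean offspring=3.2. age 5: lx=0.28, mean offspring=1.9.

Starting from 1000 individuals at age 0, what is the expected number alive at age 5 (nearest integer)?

280

Expected survivors = N0 · l_5 = 1000 × 0.28 = 280 → 280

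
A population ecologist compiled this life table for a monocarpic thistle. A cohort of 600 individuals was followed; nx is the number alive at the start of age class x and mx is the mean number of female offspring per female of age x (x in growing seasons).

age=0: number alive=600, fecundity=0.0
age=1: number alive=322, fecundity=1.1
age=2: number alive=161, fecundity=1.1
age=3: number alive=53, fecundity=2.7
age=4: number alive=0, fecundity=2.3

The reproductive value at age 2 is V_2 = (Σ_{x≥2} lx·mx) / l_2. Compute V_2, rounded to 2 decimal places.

lx = nx/n0 = nx/600: 1, 0.53667…, 0.26833…, 0.08833…, 0
lx·mx for x ≥ 2: 0.295167…, 0.2385…, 0 → sum = 0.533667…
V_2 = 0.533667… / l_2 = 0.533667… / 0.268333… = 1.98882… → 1.99

1.99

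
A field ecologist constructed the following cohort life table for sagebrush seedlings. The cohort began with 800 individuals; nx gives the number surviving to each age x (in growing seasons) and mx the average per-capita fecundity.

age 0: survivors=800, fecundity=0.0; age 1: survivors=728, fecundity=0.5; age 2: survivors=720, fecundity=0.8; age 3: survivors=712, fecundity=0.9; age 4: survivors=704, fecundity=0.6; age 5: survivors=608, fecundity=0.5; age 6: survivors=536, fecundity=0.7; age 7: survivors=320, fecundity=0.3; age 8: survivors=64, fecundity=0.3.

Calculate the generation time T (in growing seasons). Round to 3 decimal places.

lx = nx/n0 = nx/800: 1, 0.91, 0.9, 0.89, 0.88, 0.76, 0.67, 0.4, 0.08
lx·mx: 0, 0.455, 0.72, 0.801, 0.528, 0.38, 0.469, 0.12, 0.024 → R0 = 3.497
x·lx·mx: 0, 0.455, 1.44, 2.403, 2.112, 1.9, 2.814, 0.84, 0.192 → Σ = 12.156
T = 12.156 / 3.497 = 3.476122… → 3.476

3.476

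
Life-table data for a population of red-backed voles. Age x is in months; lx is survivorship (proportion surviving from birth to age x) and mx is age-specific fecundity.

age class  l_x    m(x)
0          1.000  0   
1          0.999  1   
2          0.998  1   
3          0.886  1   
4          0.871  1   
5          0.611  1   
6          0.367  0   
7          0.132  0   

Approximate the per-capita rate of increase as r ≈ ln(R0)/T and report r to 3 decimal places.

0.528

R0 = Σ lx·mx = 0 + 0.999 + 0.998 + 0.886 + 0.871 + 0.611 + 0 + 0 = 4.365
Σ x·lx·mx = 12.192; T = 12.192/4.365 = 2.79313…
r ≈ ln(R0)/T = ln(4.365)/2.79313… = 0.52759… → 0.528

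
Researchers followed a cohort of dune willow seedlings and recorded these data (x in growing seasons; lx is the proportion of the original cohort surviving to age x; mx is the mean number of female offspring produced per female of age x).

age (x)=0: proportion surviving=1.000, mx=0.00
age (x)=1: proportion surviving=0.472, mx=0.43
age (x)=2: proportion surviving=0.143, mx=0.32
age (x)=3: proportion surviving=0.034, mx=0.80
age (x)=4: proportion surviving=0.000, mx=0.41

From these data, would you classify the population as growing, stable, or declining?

R0 = Σ lx·mx = 0 + 0.20296 + 0.04576 + 0.0272 + 0 = 0.27592
R0 < 1, so the population is declining.

declining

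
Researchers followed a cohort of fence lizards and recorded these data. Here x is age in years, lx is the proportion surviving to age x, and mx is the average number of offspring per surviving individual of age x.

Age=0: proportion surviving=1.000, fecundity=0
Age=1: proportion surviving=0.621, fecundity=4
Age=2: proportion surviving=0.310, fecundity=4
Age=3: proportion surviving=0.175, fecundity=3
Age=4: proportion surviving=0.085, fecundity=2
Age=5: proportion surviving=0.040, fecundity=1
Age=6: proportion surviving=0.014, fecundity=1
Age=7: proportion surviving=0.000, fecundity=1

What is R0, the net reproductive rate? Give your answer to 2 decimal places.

lx·mx by age: 0, 2.484, 1.24, 0.525, 0.17, 0.04, 0.014, 0
R0 = Σ lx·mx = 4.473 → 4.47

4.47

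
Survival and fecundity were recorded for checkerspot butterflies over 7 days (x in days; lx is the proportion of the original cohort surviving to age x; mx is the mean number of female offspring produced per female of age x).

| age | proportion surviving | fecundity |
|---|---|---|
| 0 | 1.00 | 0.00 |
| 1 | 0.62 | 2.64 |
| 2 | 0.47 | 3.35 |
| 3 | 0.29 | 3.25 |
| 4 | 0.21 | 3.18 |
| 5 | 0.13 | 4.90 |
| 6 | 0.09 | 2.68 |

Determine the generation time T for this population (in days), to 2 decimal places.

lx·mx: 0, 1.6368, 1.5745, 0.9425, 0.6678, 0.637, 0.2412 → R0 = 5.6998
x·lx·mx: 0, 1.6368, 3.149, 2.8275, 2.6712, 3.185, 1.4472 → Σ = 14.9167
T = 14.9167 / 5.6998 = 2.617057… → 2.62

2.62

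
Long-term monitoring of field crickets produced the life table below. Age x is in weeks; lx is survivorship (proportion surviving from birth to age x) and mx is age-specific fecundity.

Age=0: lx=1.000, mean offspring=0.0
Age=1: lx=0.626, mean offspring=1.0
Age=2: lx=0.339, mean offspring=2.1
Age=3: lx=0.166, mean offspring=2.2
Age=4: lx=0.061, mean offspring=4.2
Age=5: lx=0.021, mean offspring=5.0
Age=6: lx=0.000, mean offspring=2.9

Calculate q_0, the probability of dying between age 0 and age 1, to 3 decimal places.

0.374

q_0 = (l_0 − l_1) / l_0 = (1 − 0.626) / 1
     = 0.374 / 1 = 0.374 → 0.374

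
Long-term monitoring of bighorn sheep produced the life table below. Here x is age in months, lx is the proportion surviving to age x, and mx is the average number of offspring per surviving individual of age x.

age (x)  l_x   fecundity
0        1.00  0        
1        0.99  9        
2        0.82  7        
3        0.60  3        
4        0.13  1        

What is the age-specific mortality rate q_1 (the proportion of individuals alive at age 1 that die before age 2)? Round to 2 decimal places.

0.17

q_1 = (l_1 − l_2) / l_1 = (0.99 − 0.82) / 0.99
     = 0.17 / 0.99 = 0.171717… → 0.17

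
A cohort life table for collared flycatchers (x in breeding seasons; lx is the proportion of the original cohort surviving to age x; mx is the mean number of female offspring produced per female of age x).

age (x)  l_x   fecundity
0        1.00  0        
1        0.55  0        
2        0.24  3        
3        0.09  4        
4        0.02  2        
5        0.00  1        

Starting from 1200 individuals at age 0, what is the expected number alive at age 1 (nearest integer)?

660

Expected survivors = N0 · l_1 = 1200 × 0.55 = 660 → 660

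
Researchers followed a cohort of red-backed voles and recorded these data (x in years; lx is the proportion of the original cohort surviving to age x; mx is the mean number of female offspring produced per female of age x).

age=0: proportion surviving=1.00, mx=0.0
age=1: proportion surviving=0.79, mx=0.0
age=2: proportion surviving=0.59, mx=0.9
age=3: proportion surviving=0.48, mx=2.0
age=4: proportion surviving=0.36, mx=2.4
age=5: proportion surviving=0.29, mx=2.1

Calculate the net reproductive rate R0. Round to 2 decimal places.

2.96

lx·mx by age: 0, 0, 0.531, 0.96, 0.864, 0.609
R0 = Σ lx·mx = 2.964 → 2.96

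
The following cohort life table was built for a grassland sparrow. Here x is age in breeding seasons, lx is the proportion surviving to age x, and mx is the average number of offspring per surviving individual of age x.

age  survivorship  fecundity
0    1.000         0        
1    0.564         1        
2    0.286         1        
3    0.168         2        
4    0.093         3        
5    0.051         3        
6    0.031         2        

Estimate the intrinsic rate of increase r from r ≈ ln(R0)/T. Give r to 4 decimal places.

R0 = Σ lx·mx = 0 + 0.564 + 0.286 + 0.336 + 0.279 + 0.153 + 0.062 = 1.68
Σ x·lx·mx = 4.397; T = 4.397/1.68 = 2.61726…
r ≈ ln(R0)/T = ln(1.68)/2.61726… = 0.19822… → 0.1982

0.1982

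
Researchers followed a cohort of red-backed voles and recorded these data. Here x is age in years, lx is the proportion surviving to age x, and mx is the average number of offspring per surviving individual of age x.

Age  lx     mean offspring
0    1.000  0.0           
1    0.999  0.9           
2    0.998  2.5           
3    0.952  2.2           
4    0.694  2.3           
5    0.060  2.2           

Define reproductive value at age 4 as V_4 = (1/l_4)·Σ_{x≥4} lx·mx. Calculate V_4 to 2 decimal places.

lx·mx for x ≥ 4: 1.5962, 0.132 → sum = 1.7282
V_4 = 1.7282 / l_4 = 1.7282 / 0.694 = 2.490202… → 2.49

2.49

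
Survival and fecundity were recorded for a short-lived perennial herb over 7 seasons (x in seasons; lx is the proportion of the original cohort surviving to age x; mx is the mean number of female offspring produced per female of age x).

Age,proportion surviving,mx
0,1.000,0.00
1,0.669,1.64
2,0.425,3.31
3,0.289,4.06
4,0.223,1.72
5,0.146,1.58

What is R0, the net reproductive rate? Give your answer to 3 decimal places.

4.291

lx·mx by age: 0, 1.09716, 1.40675, 1.17334, 0.38356, 0.23068
R0 = Σ lx·mx = 4.29149 → 4.291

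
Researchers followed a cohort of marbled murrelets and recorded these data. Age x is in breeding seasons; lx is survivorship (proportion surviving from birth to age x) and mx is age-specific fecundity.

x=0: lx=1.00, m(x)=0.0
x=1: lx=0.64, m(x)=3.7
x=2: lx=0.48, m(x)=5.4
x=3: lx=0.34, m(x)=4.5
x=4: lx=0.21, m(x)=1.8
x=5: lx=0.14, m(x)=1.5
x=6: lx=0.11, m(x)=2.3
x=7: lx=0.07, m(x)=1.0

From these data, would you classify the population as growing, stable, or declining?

R0 = Σ lx·mx = 0 + 2.368 + 2.592 + 1.53 + 0.378 + 0.21 + 0.253 + 0.07 = 7.401
R0 > 1, so the population is growing.

growing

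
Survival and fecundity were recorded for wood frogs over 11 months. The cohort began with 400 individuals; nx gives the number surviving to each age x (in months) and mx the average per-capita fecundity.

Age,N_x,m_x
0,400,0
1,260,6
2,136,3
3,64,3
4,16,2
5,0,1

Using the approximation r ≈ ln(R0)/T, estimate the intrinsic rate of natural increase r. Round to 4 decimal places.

1.2107

lx = nx/n0 = nx/400: 1, 0.65, 0.34, 0.16, 0.04, 0
R0 = Σ lx·mx = 0 + 3.9 + 1.02 + 0.48 + 0.08 + 0 = 5.48
Σ x·lx·mx = 7.7; T = 7.7/5.48 = 1.40511…
r ≈ ln(R0)/T = ln(5.48)/1.40511… = 1.210657… → 1.2107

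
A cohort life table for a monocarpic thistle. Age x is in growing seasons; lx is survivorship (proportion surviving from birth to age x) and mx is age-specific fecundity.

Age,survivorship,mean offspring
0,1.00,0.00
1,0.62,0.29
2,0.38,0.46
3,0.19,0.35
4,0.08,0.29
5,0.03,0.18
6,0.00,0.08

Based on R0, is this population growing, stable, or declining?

declining

R0 = Σ lx·mx = 0 + 0.1798 + 0.1748 + 0.0665 + 0.0232 + 0.0054 + 0 = 0.4497
R0 < 1, so the population is declining.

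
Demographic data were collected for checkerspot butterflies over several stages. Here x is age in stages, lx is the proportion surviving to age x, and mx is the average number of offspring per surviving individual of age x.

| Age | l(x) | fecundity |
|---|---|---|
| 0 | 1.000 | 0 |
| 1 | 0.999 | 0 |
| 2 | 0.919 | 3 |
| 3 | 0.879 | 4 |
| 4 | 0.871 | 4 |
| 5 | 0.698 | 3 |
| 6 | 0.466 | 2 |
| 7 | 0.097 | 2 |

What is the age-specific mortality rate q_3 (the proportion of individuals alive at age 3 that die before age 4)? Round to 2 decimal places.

q_3 = (l_3 − l_4) / l_3 = (0.879 − 0.871) / 0.879
     = 0.008 / 0.879 = 0.009101… → 0.01

0.01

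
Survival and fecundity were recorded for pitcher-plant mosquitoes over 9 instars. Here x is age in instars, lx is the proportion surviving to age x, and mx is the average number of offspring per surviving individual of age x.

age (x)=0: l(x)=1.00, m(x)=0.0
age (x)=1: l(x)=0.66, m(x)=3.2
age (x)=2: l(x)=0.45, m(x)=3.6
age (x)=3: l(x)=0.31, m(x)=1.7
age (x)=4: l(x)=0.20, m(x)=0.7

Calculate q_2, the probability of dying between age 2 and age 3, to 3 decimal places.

q_2 = (l_2 − l_3) / l_2 = (0.45 − 0.31) / 0.45
     = 0.14 / 0.45 = 0.311111… → 0.311

0.311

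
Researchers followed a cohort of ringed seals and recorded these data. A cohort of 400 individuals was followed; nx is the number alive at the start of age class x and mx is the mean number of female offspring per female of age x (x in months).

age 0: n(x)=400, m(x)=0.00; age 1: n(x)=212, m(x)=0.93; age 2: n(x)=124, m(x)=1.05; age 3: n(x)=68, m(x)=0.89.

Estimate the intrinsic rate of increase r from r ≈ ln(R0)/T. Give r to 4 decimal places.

-0.0187

lx = nx/n0 = nx/400: 1, 0.53, 0.31, 0.17
R0 = Σ lx·mx = 0 + 0.4929 + 0.3255 + 0.1513 = 0.9697
Σ x·lx·mx = 1.5978; T = 1.5978/0.9697 = 1.64773…
r ≈ ln(R0)/T = ln(0.9697)/1.64773… = -0.018673… → -0.0187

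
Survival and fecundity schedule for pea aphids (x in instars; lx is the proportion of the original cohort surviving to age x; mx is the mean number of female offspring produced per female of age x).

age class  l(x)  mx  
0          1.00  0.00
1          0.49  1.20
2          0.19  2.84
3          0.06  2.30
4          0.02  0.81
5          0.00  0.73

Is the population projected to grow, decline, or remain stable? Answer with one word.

growing

R0 = Σ lx·mx = 0 + 0.588 + 0.5396 + 0.138 + 0.0162 + 0 = 1.2818
R0 > 1, so the population is growing.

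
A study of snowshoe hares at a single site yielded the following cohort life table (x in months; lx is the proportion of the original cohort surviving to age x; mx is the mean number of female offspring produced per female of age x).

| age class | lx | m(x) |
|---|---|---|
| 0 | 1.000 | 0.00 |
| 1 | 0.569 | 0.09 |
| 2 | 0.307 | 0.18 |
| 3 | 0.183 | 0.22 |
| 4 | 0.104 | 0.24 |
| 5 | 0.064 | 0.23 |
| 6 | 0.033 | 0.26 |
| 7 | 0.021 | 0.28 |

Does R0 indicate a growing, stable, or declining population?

R0 = Σ lx·mx = 0 + 0.05121 + 0.05526 + 0.04026 + 0.02496 + 0.01472 + 0.00858 + 0.00588 = 0.20087
R0 < 1, so the population is declining.

declining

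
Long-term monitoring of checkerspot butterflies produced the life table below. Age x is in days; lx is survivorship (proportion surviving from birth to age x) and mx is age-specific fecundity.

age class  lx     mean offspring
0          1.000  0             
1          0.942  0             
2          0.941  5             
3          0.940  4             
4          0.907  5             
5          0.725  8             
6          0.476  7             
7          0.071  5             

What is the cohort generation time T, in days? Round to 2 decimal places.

4.02

lx·mx: 0, 0, 4.705, 3.76, 4.535, 5.8, 3.332, 0.355 → R0 = 22.487
x·lx·mx: 0, 0, 9.41, 11.28, 18.14, 29, 19.992, 2.485 → Σ = 90.307
T = 90.307 / 22.487 = 4.015965… → 4.02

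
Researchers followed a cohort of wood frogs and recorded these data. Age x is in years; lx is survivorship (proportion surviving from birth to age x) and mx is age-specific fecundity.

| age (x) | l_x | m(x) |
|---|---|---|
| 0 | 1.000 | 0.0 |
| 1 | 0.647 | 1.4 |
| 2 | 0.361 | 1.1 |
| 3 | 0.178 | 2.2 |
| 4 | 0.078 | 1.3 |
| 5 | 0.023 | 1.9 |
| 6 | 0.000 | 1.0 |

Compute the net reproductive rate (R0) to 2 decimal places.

lx·mx by age: 0, 0.9058, 0.3971, 0.3916, 0.1014, 0.0437, 0
R0 = Σ lx·mx = 1.8396 → 1.84

1.84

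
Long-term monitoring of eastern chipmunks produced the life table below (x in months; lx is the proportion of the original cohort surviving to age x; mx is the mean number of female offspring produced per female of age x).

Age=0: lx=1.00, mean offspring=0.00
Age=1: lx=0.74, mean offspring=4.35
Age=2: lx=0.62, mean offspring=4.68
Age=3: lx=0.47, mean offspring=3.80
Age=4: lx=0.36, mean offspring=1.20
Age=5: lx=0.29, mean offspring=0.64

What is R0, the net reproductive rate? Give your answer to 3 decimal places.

lx·mx by age: 0, 3.219, 2.9016, 1.786, 0.432, 0.1856
R0 = Σ lx·mx = 8.5242 → 8.524

8.524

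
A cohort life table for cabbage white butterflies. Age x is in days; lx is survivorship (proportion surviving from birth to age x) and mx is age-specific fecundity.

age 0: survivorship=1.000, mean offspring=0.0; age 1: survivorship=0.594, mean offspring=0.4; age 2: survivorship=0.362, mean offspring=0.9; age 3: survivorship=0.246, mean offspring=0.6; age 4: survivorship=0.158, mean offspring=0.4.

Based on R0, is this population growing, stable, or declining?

declining

R0 = Σ lx·mx = 0 + 0.2376 + 0.3258 + 0.1476 + 0.0632 = 0.7742
R0 < 1, so the population is declining.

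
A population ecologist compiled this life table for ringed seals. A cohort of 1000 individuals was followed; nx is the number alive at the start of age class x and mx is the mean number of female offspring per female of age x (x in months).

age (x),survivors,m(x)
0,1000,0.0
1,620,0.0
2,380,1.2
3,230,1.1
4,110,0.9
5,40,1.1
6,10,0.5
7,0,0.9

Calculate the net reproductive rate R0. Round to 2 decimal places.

lx = nx/n0 = nx/1000: 1, 0.62, 0.38, 0.23, 0.11, 0.04, 0.01, 0
lx·mx by age: 0, 0, 0.456, 0.253, 0.099, 0.044, 0.005, 0
R0 = Σ lx·mx = 0.857 → 0.86

0.86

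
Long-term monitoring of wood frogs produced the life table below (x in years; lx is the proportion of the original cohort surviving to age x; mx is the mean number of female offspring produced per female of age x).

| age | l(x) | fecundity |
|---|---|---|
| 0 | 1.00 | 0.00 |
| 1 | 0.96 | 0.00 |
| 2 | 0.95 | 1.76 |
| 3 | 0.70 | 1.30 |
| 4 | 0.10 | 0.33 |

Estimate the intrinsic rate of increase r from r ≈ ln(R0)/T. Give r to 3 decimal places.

0.405

R0 = Σ lx·mx = 0 + 0 + 1.672 + 0.91 + 0.033 = 2.615
Σ x·lx·mx = 6.206; T = 6.206/2.615 = 2.37323…
r ≈ ln(R0)/T = ln(2.615)/2.37323… = 0.40504… → 0.405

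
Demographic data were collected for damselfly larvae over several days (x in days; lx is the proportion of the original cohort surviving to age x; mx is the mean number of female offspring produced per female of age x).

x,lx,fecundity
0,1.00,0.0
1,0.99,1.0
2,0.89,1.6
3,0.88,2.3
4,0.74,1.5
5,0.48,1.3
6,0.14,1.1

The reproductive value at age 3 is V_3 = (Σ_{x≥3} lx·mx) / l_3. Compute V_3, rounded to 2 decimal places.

lx·mx for x ≥ 3: 2.024, 1.11, 0.624, 0.154 → sum = 3.912
V_3 = 3.912 / l_3 = 3.912 / 0.88 = 4.445455… → 4.45

4.45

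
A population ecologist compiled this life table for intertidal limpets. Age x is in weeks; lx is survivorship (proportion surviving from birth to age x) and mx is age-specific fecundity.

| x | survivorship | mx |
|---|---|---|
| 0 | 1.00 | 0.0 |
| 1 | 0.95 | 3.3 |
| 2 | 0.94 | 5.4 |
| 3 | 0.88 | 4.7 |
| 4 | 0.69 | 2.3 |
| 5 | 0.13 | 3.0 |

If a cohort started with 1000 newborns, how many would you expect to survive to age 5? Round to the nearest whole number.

Expected survivors = N0 · l_5 = 1000 × 0.13 = 130 → 130

130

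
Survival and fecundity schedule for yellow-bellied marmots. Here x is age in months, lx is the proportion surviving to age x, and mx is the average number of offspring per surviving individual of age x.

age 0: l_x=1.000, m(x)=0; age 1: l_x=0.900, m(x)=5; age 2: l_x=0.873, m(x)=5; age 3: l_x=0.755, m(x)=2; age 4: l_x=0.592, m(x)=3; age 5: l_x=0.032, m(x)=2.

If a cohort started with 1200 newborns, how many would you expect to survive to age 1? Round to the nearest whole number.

1080

Expected survivors = N0 · l_1 = 1200 × 0.900 = 1080 → 1080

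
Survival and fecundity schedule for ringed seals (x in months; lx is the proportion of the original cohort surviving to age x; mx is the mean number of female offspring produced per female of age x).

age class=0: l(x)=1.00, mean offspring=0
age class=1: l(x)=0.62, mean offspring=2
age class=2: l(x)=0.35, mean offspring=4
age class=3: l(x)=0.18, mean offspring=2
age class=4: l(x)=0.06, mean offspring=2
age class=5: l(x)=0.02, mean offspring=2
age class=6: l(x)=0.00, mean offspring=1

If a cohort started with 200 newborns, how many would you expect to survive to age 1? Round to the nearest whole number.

124

Expected survivors = N0 · l_1 = 200 × 0.62 = 124 → 124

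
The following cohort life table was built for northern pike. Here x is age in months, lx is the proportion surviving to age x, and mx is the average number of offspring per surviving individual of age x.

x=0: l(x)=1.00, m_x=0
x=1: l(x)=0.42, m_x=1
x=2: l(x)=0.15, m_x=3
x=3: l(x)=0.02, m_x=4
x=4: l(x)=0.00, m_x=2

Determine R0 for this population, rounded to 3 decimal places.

0.950

lx·mx by age: 0, 0.42, 0.45, 0.08, 0
R0 = Σ lx·mx = 0.95 → 0.950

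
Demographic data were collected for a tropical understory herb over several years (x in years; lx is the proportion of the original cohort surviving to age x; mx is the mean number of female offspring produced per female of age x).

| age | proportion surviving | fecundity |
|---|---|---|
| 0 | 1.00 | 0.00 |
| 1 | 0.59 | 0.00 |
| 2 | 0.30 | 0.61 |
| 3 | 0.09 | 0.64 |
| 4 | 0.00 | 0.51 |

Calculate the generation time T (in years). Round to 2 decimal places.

lx·mx: 0, 0, 0.183, 0.0576, 0 → R0 = 0.2406
x·lx·mx: 0, 0, 0.366, 0.1728, 0 → Σ = 0.5388
T = 0.5388 / 0.2406 = 2.239401… → 2.24

2.24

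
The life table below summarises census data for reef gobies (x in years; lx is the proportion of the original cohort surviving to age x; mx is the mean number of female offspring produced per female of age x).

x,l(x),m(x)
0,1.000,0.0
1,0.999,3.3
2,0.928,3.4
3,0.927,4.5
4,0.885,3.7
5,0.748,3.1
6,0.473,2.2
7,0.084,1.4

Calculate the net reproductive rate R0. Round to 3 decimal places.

17.375

lx·mx by age: 0, 3.2967, 3.1552, 4.1715, 3.2745, 2.3188, 1.0406, 0.1176
R0 = Σ lx·mx = 17.3749 → 17.375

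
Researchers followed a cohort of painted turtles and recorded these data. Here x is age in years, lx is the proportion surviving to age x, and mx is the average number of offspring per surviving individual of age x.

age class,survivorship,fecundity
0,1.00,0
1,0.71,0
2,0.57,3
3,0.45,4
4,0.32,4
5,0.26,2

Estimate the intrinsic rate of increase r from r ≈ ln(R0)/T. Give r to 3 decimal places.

R0 = Σ lx·mx = 0 + 0 + 1.71 + 1.8 + 1.28 + 0.52 = 5.31
Σ x·lx·mx = 16.54; T = 16.54/5.31 = 3.11488…
r ≈ ln(R0)/T = ln(5.31)/3.11488… = 0.53601… → 0.536

0.536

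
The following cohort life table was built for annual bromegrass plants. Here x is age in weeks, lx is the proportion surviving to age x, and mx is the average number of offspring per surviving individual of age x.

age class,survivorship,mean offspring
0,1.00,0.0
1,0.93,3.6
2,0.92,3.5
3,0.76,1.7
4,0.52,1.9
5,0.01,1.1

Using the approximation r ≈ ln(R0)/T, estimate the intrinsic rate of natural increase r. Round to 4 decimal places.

R0 = Σ lx·mx = 0 + 3.348 + 3.22 + 1.292 + 0.988 + 0.011 = 8.859
Σ x·lx·mx = 17.671; T = 17.671/8.859 = 1.99469…
r ≈ ln(R0)/T = ln(8.859)/1.99469… = 1.093618… → 1.0936

1.0936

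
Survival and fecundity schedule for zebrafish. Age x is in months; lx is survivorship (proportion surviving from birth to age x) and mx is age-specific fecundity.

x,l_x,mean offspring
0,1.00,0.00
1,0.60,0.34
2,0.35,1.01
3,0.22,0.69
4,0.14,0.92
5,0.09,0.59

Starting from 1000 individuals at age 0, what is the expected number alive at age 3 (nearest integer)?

Expected survivors = N0 · l_3 = 1000 × 0.22 = 220 → 220

220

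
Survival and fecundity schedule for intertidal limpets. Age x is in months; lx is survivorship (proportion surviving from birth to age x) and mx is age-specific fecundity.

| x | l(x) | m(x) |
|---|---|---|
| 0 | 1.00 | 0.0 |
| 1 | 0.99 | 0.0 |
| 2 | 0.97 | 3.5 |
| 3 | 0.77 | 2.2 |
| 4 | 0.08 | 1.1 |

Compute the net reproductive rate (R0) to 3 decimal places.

5.177

lx·mx by age: 0, 0, 3.395, 1.694, 0.088
R0 = Σ lx·mx = 5.177 → 5.177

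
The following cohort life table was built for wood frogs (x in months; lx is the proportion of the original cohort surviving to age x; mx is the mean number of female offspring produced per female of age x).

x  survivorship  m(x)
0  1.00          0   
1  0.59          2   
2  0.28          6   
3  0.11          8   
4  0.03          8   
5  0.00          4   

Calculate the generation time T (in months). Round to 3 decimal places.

2.045

lx·mx: 0, 1.18, 1.68, 0.88, 0.24, 0 → R0 = 3.98
x·lx·mx: 0, 1.18, 3.36, 2.64, 0.96, 0 → Σ = 8.14
T = 8.14 / 3.98 = 2.045226… → 2.045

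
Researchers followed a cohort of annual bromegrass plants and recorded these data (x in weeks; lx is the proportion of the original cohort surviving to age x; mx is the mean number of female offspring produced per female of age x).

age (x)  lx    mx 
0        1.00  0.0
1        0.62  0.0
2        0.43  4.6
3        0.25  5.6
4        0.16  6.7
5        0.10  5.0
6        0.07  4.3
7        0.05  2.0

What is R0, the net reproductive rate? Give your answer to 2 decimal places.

lx·mx by age: 0, 0, 1.978, 1.4, 1.072, 0.5, 0.301, 0.1
R0 = Σ lx·mx = 5.351 → 5.35

5.35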